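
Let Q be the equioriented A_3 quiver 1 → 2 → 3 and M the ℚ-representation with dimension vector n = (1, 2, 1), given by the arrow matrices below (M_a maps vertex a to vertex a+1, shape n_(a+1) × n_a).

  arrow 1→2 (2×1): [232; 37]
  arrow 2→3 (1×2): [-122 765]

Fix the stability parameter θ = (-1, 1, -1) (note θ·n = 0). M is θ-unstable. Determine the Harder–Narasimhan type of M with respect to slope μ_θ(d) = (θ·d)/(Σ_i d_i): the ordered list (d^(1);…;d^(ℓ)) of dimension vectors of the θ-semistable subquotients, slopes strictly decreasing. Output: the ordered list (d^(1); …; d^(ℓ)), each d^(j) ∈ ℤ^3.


Via rank(M_{q-1}∘⋯∘M_p): M ≅ I[1,3], I[2,2].
μ_θ-semistable layers: μ^(1)=1; μ^(2)=0; μ^(3)=-1

((0, 1, 0); (0, 1, 1); (1, 0, 0))


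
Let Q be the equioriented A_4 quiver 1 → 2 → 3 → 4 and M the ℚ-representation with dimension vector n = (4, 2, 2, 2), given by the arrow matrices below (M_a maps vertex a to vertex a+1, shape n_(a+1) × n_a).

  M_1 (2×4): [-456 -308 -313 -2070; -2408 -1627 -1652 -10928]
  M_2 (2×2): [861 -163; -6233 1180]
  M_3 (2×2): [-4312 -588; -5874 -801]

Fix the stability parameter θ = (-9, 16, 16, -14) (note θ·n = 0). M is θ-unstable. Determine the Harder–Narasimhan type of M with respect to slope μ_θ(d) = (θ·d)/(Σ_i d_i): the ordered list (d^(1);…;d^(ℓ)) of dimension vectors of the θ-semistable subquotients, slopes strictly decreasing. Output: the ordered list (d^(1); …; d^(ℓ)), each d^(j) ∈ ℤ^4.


Via rank(M_{q-1}∘⋯∘M_p): M ≅ I[1,1]^2, I[1,3], I[1,4], I[4,4].
μ_θ-semistable layers: μ^(1)=16; μ^(2)=6; μ^(3)=-9; μ^(4)=-14

((0, 1, 1, 0); (0, 1, 1, 1); (4, 0, 0, 0); (0, 0, 0, 1))


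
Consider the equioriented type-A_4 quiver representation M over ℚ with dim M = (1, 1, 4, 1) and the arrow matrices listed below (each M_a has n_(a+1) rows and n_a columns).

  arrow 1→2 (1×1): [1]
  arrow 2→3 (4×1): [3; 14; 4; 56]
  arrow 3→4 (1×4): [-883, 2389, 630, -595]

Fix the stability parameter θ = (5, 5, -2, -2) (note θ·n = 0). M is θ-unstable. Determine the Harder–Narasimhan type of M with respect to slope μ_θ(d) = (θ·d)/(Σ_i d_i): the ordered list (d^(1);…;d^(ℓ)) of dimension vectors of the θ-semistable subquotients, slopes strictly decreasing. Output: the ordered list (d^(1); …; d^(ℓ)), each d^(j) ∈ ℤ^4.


Via rank(M_{q-1}∘⋯∘M_p): M ≅ I[1,4], I[3,3]^3.
μ_θ-semistable layers: μ^(1)=3/2; μ^(2)=-2

((1, 1, 1, 1); (0, 0, 3, 0))


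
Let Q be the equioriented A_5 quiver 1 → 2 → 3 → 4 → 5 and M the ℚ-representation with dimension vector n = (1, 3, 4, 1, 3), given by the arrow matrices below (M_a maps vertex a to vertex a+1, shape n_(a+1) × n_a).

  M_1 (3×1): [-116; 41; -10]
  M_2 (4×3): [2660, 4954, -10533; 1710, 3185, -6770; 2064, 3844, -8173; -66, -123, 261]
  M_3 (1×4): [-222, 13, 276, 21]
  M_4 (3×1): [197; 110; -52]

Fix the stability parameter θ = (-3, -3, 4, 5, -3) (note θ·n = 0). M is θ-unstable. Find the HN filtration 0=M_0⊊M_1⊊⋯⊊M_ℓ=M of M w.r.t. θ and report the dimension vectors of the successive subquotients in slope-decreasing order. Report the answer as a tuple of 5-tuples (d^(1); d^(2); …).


Via rank(M_{q-1}∘⋯∘M_p): M ≅ I[1,3], I[2,2], I[2,5], I[3,3]^2, I[5,5]^2.
μ_θ-semistable layers: μ^(1)=4; μ^(2)=2; μ^(3)=-3

((0, 0, 3, 0, 0); (0, 0, 1, 1, 1); (1, 3, 0, 0, 2))


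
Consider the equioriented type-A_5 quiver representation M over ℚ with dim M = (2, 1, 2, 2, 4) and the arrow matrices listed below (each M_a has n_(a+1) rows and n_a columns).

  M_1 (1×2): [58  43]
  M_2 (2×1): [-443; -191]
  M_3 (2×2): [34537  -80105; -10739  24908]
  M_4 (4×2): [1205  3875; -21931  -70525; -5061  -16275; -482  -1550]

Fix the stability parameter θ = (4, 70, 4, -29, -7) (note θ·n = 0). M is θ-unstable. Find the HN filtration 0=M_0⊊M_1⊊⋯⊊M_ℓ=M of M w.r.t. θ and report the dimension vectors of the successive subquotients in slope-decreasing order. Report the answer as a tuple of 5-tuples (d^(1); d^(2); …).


Barcode: M ≅ I[1,1], I[1,5], I[3,4], I[5,5]^3. HN layers by μ_θ (4 steps, strictly decreasing):
  μ^(1)=19/2; μ^(2)=4; μ^(3)=-7; μ^(4)=-25/2

((0, 1, 1, 1, 1); (2, 0, 0, 0, 0); (0, 0, 0, 0, 3); (0, 0, 1, 1, 0))


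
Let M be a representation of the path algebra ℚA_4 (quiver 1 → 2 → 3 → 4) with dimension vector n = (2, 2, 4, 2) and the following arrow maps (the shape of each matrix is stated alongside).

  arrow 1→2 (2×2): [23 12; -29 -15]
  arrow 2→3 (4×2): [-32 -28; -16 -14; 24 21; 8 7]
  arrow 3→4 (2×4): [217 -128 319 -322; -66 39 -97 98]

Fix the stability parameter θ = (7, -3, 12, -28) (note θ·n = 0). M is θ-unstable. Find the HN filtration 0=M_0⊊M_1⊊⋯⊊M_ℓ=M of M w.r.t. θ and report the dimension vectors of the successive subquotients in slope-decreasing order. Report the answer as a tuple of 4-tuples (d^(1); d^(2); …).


Via rank(M_{q-1}∘⋯∘M_p): M ≅ I[1,2], I[1,4], I[3,3]^2, I[3,4].
μ_θ-semistable layers: μ^(1)=12; μ^(2)=2; μ^(3)=-3; μ^(4)=-8

((0, 0, 2, 0); (1, 1, 0, 0); (1, 1, 1, 1); (0, 0, 1, 1))


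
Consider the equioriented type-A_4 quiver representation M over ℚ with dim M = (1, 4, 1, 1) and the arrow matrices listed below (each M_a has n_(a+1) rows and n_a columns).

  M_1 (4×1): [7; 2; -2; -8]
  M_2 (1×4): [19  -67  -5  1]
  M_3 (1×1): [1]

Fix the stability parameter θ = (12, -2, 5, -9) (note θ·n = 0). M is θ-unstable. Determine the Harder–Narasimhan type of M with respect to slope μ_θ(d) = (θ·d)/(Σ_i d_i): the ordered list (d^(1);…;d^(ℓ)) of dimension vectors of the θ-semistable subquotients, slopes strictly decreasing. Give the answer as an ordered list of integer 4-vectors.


Interval decomposition of M: I[1,4], I[2,2]^3.
HN type (ℓ=2): μ^(1)=3/2; μ^(2)=-2

((1, 1, 1, 1); (0, 3, 0, 0))


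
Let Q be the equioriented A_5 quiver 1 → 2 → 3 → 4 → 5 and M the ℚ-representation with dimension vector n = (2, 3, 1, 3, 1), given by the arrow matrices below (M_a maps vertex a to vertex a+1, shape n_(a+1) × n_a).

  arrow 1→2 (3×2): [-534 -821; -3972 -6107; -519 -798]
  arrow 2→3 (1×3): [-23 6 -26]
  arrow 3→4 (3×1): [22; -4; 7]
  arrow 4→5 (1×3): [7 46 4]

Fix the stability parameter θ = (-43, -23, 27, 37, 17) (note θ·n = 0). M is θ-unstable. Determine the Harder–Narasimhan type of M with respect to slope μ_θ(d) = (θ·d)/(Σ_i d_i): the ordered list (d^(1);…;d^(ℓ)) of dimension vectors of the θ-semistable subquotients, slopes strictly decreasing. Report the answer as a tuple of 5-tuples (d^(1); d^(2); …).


Via rank(M_{q-1}∘⋯∘M_p): M ≅ I[1,2], I[1,5], I[2,2], I[4,4]^2.
μ_θ-semistable layers: μ^(1)=37; μ^(2)=27; μ^(3)=-23; μ^(4)=-43

((0, 0, 0, 2, 0); (0, 0, 1, 1, 1); (0, 3, 0, 0, 0); (2, 0, 0, 0, 0))


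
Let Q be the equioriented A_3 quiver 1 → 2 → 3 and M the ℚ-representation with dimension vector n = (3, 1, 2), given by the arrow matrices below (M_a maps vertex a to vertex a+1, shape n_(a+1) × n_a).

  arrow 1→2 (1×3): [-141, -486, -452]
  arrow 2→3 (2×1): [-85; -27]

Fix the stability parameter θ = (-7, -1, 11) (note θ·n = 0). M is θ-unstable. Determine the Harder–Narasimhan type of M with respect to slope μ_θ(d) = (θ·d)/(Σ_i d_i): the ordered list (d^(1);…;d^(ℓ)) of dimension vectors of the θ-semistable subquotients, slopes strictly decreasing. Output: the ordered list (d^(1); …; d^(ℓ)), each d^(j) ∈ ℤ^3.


Barcode: M ≅ I[1,1]^2, I[1,3], I[3,3]. HN layers by μ_θ (3 steps, strictly decreasing):
  μ^(1)=11; μ^(2)=-1; μ^(3)=-7

((0, 0, 2); (0, 1, 0); (3, 0, 0))


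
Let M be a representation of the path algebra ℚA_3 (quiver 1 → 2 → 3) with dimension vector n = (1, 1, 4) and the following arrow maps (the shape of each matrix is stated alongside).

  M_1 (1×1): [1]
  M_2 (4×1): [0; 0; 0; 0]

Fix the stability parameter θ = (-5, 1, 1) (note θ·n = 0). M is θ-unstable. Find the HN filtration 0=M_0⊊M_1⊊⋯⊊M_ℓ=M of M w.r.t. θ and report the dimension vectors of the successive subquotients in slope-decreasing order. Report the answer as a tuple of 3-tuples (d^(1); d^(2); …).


Barcode: M ≅ I[1,2], I[3,3]^4. HN layers by μ_θ (2 steps, strictly decreasing):
  μ^(1)=1; μ^(2)=-5

((0, 1, 4); (1, 0, 0))


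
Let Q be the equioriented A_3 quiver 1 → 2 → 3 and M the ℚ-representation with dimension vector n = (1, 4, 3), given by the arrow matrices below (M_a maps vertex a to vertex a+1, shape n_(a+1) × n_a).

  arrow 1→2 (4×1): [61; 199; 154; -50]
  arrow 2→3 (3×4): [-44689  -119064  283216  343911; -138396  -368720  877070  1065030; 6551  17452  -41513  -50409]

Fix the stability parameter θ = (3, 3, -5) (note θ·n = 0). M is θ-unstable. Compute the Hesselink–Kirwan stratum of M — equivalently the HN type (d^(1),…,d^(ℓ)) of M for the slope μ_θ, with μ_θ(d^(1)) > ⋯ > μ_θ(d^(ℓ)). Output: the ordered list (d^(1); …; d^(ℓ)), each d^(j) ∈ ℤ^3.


Barcode: M ≅ I[1,3], I[2,2], I[2,3]^2. HN layers by μ_θ (3 steps, strictly decreasing):
  μ^(1)=3; μ^(2)=1/3; μ^(3)=-1

((0, 1, 0); (1, 1, 1); (0, 2, 2))


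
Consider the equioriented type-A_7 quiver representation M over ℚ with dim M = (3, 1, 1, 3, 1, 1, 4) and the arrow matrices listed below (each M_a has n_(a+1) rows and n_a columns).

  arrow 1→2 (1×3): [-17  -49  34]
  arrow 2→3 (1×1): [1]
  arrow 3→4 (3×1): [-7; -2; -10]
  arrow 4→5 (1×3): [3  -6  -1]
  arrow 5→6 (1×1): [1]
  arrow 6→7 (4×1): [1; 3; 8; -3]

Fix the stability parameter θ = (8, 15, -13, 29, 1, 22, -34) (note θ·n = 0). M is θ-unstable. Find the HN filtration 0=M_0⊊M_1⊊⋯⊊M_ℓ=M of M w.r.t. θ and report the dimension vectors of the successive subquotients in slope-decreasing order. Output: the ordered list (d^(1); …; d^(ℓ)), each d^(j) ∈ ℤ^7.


Barcode: M ≅ I[1,1]^2, I[1,7], I[4,4]^2, I[7,7]^3. HN layers by μ_θ (5 steps, strictly decreasing):
  μ^(1)=29; μ^(2)=8; μ^(3)=9/2; μ^(4)=10/3; μ^(5)=-34

((0, 0, 0, 2, 0, 0, 0); (2, 0, 0, 0, 0, 0, 0); (0, 0, 0, 1, 1, 1, 1); (1, 1, 1, 0, 0, 0, 0); (0, 0, 0, 0, 0, 0, 3))


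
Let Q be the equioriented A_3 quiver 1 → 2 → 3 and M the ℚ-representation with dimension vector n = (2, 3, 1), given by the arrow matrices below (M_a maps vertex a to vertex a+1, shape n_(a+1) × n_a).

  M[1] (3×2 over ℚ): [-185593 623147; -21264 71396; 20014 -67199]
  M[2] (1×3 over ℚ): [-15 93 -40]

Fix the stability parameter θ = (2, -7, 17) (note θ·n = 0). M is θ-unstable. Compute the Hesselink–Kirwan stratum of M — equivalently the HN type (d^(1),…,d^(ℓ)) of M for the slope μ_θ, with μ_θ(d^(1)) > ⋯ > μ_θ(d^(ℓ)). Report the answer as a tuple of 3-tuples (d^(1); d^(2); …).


Barcode: M ≅ I[1,2], I[1,3], I[2,2]. HN layers by μ_θ (3 steps, strictly decreasing):
  μ^(1)=17; μ^(2)=-5/2; μ^(3)=-7

((0, 0, 1); (2, 2, 0); (0, 1, 0))


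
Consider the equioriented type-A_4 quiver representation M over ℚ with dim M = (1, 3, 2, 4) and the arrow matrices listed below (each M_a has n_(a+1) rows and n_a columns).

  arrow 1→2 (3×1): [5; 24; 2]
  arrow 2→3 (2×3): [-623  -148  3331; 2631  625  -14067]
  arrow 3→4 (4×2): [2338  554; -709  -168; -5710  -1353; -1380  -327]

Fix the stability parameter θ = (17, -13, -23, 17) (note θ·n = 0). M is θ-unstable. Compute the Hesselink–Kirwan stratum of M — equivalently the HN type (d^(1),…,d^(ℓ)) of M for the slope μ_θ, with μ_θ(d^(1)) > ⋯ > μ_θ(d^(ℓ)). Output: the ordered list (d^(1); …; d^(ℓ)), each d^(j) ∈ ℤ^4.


Barcode: M ≅ I[1,4], I[2,2], I[2,4], I[4,4]^2. HN layers by μ_θ (4 steps, strictly decreasing):
  μ^(1)=17; μ^(2)=-19/3; μ^(3)=-13; μ^(4)=-18

((0, 0, 0, 4); (1, 1, 1, 0); (0, 1, 0, 0); (0, 1, 1, 0))


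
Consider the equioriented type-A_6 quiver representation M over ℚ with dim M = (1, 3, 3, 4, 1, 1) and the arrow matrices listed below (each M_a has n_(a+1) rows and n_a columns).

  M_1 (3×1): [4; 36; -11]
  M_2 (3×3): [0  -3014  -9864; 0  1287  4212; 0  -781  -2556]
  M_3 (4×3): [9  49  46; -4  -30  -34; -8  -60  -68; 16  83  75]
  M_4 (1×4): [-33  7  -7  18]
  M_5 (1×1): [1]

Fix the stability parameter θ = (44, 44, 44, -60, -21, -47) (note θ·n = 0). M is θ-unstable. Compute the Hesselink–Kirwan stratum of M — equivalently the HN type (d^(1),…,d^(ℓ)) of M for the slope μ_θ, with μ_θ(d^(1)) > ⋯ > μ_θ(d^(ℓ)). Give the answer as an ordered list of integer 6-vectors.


Via rank(M_{q-1}∘⋯∘M_p): M ≅ I[1,2], I[2,2], I[2,6], I[3,3], I[3,4], I[4,4]^2.
μ_θ-semistable layers: μ^(1)=44; μ^(2)=-8; μ^(3)=-60

((1, 2, 1, 0, 0, 0); (0, 1, 2, 2, 1, 1); (0, 0, 0, 2, 0, 0))


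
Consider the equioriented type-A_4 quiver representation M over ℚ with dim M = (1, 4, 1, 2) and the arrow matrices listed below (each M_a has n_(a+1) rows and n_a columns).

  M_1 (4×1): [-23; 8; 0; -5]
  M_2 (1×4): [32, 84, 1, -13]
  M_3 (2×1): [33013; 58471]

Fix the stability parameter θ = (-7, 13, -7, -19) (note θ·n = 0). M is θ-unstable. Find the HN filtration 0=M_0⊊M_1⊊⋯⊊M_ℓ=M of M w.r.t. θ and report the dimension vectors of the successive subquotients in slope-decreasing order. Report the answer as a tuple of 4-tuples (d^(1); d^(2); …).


Interval decomposition of M: I[1,4], I[2,2]^3, I[4,4].
HN type (ℓ=4): μ^(1)=13; μ^(2)=-13/3; μ^(3)=-7; μ^(4)=-19

((0, 3, 0, 0); (0, 1, 1, 1); (1, 0, 0, 0); (0, 0, 0, 1))


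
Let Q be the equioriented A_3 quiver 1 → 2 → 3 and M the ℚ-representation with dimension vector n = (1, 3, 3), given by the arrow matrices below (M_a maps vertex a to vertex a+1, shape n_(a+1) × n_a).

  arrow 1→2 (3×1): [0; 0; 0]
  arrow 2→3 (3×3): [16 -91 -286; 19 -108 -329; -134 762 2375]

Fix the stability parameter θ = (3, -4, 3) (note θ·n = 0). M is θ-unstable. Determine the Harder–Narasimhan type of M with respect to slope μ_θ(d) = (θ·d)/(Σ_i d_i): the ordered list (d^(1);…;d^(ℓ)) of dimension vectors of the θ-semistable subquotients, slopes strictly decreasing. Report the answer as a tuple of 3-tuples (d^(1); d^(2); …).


Interval decomposition of M: I[1,1], I[2,3]^3.
HN type (ℓ=2): μ^(1)=3; μ^(2)=-4

((1, 0, 3); (0, 3, 0))


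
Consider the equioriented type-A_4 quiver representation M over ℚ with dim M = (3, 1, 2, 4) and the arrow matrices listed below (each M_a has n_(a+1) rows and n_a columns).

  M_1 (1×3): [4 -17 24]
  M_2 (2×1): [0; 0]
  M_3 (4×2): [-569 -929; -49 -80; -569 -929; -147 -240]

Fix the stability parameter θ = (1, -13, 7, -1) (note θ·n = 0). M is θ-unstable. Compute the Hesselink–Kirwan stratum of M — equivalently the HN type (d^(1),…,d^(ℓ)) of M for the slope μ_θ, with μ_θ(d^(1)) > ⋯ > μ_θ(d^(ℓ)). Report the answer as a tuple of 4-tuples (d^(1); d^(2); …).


Interval decomposition of M: I[1,1]^2, I[1,2], I[3,4]^2, I[4,4]^2.
HN type (ℓ=4): μ^(1)=3; μ^(2)=1; μ^(3)=-1; μ^(4)=-6

((0, 0, 2, 2); (2, 0, 0, 0); (0, 0, 0, 2); (1, 1, 0, 0))


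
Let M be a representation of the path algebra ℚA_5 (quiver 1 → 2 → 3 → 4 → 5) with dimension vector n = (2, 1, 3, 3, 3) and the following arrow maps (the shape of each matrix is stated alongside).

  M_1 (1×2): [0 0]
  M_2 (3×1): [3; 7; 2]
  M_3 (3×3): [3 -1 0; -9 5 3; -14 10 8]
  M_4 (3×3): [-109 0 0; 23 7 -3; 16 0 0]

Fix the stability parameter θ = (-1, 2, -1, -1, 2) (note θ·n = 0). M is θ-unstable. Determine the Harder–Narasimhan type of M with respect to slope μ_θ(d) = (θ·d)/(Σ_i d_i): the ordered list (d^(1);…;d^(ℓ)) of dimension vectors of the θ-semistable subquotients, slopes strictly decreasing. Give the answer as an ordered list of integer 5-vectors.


Via rank(M_{q-1}∘⋯∘M_p): M ≅ I[1,1]^2, I[2,5], I[3,3], I[3,5], I[4,4], I[5,5].
μ_θ-semistable layers: μ^(1)=2; μ^(2)=0; μ^(3)=-1

((0, 0, 0, 0, 3); (0, 1, 1, 1, 0); (2, 0, 2, 2, 0))


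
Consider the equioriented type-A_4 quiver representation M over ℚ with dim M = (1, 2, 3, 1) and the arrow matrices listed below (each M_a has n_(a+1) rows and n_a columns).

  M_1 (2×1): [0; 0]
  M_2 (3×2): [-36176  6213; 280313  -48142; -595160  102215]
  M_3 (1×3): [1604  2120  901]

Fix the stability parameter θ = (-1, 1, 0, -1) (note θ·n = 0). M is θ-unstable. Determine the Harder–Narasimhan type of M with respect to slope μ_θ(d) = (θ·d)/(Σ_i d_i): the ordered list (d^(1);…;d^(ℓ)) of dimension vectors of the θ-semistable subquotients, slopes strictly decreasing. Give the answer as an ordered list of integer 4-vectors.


Interval decomposition of M: I[1,1], I[2,3], I[2,4], I[3,3].
HN type (ℓ=3): μ^(1)=1/2; μ^(2)=0; μ^(3)=-1

((0, 1, 1, 0); (0, 1, 2, 1); (1, 0, 0, 0))


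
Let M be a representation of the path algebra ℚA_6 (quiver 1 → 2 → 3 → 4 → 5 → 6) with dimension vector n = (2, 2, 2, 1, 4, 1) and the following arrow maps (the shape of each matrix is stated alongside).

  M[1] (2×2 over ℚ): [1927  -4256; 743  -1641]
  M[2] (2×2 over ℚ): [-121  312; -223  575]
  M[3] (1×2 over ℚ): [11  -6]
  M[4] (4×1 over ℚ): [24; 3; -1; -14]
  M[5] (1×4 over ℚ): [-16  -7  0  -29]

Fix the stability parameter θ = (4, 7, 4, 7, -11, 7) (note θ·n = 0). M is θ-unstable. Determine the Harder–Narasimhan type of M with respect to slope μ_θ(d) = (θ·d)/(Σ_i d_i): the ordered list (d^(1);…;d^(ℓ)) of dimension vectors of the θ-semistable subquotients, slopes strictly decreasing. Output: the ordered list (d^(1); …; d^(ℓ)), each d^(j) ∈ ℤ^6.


Via rank(M_{q-1}∘⋯∘M_p): M ≅ I[1,3], I[1,6], I[5,5]^3.
μ_θ-semistable layers: μ^(1)=7; μ^(2)=11/2; μ^(3)=4; μ^(4)=11/5; μ^(5)=-11

((0, 0, 0, 0, 0, 1); (0, 1, 1, 0, 0, 0); (1, 0, 0, 0, 0, 0); (1, 1, 1, 1, 1, 0); (0, 0, 0, 0, 3, 0))


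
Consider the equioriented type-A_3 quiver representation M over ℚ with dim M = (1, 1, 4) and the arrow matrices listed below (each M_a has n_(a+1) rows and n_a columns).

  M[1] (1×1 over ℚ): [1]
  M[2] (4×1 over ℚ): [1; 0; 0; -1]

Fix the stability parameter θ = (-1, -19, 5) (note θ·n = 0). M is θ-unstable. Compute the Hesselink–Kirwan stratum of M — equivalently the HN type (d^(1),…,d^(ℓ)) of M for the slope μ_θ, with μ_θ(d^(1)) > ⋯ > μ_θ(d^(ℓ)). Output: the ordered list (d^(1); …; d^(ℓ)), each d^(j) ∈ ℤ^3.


Barcode: M ≅ I[1,3], I[3,3]^3. HN layers by μ_θ (2 steps, strictly decreasing):
  μ^(1)=5; μ^(2)=-10

((0, 0, 4); (1, 1, 0))


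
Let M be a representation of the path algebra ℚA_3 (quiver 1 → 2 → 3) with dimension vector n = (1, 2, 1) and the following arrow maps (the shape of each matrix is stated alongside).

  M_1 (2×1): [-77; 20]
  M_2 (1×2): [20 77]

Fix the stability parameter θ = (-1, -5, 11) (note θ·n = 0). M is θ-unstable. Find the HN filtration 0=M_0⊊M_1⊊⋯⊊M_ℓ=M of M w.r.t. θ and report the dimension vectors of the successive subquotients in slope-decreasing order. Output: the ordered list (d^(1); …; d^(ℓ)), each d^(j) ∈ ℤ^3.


Interval decomposition of M: I[1,2], I[2,3].
HN type (ℓ=3): μ^(1)=11; μ^(2)=-3; μ^(3)=-5

((0, 0, 1); (1, 1, 0); (0, 1, 0))


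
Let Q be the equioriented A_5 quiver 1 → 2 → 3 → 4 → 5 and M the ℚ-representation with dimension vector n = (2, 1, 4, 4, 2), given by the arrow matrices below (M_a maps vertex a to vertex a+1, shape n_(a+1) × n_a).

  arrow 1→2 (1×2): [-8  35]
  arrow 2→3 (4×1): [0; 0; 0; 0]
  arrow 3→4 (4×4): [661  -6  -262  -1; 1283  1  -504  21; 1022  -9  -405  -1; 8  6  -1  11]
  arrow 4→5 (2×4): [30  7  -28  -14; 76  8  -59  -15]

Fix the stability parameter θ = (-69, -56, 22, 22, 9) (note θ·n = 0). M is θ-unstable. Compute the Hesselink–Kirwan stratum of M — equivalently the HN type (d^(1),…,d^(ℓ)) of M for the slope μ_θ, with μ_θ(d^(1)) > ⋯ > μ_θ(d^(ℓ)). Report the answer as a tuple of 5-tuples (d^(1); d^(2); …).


Via rank(M_{q-1}∘⋯∘M_p): M ≅ I[1,1], I[1,2], I[3,4]^2, I[3,5]^2.
μ_θ-semistable layers: μ^(1)=22; μ^(2)=53/3; μ^(3)=-56; μ^(4)=-69

((0, 0, 2, 2, 0); (0, 0, 2, 2, 2); (0, 1, 0, 0, 0); (2, 0, 0, 0, 0))


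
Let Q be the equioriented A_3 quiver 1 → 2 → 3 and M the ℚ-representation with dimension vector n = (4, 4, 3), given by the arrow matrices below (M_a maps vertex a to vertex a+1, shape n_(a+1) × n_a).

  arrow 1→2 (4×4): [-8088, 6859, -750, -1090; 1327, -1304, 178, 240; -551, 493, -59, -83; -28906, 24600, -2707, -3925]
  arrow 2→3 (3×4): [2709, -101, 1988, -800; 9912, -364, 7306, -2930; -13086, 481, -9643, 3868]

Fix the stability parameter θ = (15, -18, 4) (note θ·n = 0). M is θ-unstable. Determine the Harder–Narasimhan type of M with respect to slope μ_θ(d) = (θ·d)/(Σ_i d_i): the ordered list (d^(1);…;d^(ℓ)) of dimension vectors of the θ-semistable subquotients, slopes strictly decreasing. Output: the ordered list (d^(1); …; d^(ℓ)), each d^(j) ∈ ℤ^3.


Via rank(M_{q-1}∘⋯∘M_p): M ≅ I[1,1], I[1,3]^3, I[2,2].
μ_θ-semistable layers: μ^(1)=15; μ^(2)=4; μ^(3)=-3/2; μ^(4)=-18

((1, 0, 0); (0, 0, 3); (3, 3, 0); (0, 1, 0))


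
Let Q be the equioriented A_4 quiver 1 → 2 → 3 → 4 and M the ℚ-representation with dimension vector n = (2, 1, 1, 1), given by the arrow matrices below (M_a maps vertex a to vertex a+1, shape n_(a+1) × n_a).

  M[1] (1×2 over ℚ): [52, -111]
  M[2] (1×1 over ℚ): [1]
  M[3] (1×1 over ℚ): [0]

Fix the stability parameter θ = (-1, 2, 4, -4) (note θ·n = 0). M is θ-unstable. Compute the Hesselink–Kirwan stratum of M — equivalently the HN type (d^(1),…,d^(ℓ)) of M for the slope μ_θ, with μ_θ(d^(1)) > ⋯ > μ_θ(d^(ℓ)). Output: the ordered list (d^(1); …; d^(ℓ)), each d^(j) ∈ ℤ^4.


Via rank(M_{q-1}∘⋯∘M_p): M ≅ I[1,1], I[1,3], I[4,4].
μ_θ-semistable layers: μ^(1)=4; μ^(2)=2; μ^(3)=-1; μ^(4)=-4

((0, 0, 1, 0); (0, 1, 0, 0); (2, 0, 0, 0); (0, 0, 0, 1))


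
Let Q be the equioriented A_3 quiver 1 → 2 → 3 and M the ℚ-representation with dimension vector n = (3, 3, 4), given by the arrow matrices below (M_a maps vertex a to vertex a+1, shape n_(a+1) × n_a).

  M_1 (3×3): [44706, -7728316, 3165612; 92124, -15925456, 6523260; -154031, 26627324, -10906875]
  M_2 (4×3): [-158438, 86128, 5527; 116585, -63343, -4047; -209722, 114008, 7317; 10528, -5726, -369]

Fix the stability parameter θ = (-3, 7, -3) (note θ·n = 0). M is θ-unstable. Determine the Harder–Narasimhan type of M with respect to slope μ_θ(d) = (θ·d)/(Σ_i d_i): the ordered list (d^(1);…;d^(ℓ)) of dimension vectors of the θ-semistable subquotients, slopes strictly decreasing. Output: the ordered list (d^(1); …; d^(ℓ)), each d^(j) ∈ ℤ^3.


Interval decomposition of M: I[1,1], I[1,3]^2, I[2,2], I[3,3]^2.
HN type (ℓ=3): μ^(1)=7; μ^(2)=2; μ^(3)=-3

((0, 1, 0); (0, 2, 2); (3, 0, 2))


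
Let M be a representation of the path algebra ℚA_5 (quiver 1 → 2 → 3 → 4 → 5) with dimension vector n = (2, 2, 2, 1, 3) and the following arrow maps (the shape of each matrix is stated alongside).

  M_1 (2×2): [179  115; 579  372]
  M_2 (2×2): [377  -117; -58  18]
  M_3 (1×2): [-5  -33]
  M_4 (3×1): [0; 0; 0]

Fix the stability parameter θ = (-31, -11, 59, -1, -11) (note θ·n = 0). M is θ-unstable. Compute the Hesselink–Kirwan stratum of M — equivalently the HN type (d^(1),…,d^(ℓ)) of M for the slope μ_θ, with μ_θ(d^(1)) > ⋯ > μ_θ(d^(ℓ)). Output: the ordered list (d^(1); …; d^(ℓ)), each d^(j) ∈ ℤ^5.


Barcode: M ≅ I[1,2], I[1,4], I[3,3], I[5,5]^3. HN layers by μ_θ (4 steps, strictly decreasing):
  μ^(1)=59; μ^(2)=29; μ^(3)=-11; μ^(4)=-31

((0, 0, 1, 0, 0); (0, 0, 1, 1, 0); (0, 2, 0, 0, 3); (2, 0, 0, 0, 0))


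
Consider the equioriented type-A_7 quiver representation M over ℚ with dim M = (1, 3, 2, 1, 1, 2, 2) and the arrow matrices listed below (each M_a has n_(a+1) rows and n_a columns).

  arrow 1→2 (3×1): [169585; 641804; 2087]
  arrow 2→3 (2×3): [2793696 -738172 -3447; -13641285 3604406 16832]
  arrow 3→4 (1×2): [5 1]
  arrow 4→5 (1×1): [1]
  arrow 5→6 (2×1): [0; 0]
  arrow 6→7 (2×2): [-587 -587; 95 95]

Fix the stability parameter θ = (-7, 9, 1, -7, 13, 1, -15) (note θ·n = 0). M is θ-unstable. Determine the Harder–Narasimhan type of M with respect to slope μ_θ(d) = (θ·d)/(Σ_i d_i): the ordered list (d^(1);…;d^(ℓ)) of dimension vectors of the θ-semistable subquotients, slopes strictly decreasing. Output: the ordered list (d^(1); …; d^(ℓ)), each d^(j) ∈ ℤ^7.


Interval decomposition of M: I[1,5], I[2,2], I[2,3], I[6,6], I[6,7], I[7,7].
HN type (ℓ=6): μ^(1)=13; μ^(2)=9; μ^(3)=5; μ^(4)=1; μ^(5)=-7; μ^(6)=-15

((0, 0, 0, 0, 1, 0, 0); (0, 1, 0, 0, 0, 0, 0); (0, 1, 1, 0, 0, 0, 0); (0, 1, 1, 1, 0, 1, 0); (1, 0, 0, 0, 0, 1, 1); (0, 0, 0, 0, 0, 0, 1))


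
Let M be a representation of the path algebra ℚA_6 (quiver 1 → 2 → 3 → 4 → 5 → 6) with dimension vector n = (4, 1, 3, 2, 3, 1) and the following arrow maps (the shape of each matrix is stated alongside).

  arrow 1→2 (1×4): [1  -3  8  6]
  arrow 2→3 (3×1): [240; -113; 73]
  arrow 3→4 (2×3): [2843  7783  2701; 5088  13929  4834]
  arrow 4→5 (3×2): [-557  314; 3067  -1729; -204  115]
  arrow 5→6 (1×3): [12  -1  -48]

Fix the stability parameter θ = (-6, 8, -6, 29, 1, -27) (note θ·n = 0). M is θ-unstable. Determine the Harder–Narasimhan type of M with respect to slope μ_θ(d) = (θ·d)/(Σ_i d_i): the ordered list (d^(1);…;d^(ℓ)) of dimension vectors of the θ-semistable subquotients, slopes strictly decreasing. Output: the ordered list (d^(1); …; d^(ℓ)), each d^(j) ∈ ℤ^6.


Barcode: M ≅ I[1,1]^3, I[1,6], I[3,3], I[3,5], I[5,5]. HN layers by μ_θ (3 steps, strictly decreasing):
  μ^(1)=15; μ^(2)=1; μ^(3)=-6

((0, 0, 0, 1, 1, 0); (0, 1, 1, 1, 2, 1); (4, 0, 2, 0, 0, 0))


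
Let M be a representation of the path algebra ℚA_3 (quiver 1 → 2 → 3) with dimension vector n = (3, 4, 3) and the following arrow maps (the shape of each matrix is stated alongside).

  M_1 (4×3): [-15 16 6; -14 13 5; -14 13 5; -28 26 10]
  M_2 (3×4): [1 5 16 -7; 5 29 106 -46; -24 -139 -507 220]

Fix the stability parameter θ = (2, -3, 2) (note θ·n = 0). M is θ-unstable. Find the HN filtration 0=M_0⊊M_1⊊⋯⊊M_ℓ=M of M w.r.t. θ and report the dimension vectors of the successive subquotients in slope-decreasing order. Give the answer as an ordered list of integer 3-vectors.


Via rank(M_{q-1}∘⋯∘M_p): M ≅ I[1,1], I[1,3]^2, I[2,2], I[2,3].
μ_θ-semistable layers: μ^(1)=2; μ^(2)=-1/2; μ^(3)=-3

((1, 0, 3); (2, 2, 0); (0, 2, 0))


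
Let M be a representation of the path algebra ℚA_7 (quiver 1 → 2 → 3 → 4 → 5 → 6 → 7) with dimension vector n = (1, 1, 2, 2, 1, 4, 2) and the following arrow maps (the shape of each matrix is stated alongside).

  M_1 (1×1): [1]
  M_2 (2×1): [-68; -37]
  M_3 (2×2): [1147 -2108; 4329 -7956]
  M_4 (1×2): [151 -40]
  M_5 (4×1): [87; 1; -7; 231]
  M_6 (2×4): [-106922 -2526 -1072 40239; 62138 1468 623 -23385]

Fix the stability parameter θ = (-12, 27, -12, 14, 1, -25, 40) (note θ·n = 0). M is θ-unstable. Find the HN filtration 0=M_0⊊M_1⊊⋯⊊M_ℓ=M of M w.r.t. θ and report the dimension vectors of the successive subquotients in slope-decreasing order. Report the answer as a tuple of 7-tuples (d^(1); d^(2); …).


Interval decomposition of M: I[1,3], I[3,7], I[4,4], I[6,6]^2, I[6,7].
HN type (ℓ=6): μ^(1)=40; μ^(2)=14; μ^(3)=15/2; μ^(4)=-10/3; μ^(5)=-12; μ^(6)=-25

((0, 0, 0, 0, 0, 0, 2); (0, 0, 0, 1, 0, 0, 0); (0, 1, 1, 0, 0, 0, 0); (0, 0, 0, 1, 1, 1, 0); (1, 0, 1, 0, 0, 0, 0); (0, 0, 0, 0, 0, 3, 0))


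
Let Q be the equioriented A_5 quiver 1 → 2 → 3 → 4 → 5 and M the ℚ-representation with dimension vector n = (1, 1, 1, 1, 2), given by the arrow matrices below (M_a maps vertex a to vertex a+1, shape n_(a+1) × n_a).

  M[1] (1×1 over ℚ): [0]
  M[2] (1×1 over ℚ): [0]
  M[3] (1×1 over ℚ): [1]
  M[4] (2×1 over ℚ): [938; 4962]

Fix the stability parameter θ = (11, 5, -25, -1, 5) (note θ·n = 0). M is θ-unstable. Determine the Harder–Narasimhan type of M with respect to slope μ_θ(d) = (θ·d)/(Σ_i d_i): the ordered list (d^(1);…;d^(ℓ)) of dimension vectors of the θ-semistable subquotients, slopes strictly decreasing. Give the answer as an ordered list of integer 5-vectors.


Interval decomposition of M: I[1,1], I[2,2], I[3,5], I[5,5].
HN type (ℓ=4): μ^(1)=11; μ^(2)=5; μ^(3)=-1; μ^(4)=-25

((1, 0, 0, 0, 0); (0, 1, 0, 0, 2); (0, 0, 0, 1, 0); (0, 0, 1, 0, 0))


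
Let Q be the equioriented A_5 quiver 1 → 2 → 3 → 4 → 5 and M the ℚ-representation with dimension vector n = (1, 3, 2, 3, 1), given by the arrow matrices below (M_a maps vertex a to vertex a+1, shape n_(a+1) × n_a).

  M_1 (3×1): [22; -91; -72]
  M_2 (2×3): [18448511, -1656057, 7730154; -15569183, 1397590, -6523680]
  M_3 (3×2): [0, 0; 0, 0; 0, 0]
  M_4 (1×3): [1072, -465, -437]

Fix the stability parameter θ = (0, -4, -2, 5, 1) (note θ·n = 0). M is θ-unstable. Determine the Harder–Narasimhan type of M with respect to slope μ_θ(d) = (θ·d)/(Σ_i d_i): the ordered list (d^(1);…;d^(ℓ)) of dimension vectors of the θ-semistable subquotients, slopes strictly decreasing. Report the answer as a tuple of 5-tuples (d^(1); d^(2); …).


Via rank(M_{q-1}∘⋯∘M_p): M ≅ I[1,3], I[2,2], I[2,3], I[4,4]^2, I[4,5].
μ_θ-semistable layers: μ^(1)=5; μ^(2)=3; μ^(3)=-2; μ^(4)=-4

((0, 0, 0, 2, 0); (0, 0, 0, 1, 1); (1, 1, 2, 0, 0); (0, 2, 0, 0, 0))


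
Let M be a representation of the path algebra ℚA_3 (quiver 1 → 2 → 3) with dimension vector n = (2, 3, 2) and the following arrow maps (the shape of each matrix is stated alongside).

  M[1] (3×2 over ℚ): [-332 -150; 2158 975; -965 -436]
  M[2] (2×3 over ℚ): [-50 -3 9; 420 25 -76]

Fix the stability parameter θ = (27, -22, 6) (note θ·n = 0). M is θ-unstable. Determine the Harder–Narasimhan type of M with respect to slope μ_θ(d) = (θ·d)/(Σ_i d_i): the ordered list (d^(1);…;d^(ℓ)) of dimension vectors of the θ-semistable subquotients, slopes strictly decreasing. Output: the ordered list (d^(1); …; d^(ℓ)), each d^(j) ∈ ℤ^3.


Interval decomposition of M: I[1,3]^2, I[2,2].
HN type (ℓ=3): μ^(1)=6; μ^(2)=5/2; μ^(3)=-22

((0, 0, 2); (2, 2, 0); (0, 1, 0))


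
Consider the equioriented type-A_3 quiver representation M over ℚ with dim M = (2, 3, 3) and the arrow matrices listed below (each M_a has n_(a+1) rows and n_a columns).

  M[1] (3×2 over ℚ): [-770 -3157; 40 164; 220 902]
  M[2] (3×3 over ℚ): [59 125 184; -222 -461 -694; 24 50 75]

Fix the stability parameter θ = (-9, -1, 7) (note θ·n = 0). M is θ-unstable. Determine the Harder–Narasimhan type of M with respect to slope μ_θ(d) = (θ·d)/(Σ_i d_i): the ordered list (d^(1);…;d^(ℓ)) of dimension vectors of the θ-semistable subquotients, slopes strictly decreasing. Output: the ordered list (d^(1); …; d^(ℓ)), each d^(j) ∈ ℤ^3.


Via rank(M_{q-1}∘⋯∘M_p): M ≅ I[1,1], I[1,3], I[2,3]^2.
μ_θ-semistable layers: μ^(1)=7; μ^(2)=-1; μ^(3)=-9

((0, 0, 3); (0, 3, 0); (2, 0, 0))


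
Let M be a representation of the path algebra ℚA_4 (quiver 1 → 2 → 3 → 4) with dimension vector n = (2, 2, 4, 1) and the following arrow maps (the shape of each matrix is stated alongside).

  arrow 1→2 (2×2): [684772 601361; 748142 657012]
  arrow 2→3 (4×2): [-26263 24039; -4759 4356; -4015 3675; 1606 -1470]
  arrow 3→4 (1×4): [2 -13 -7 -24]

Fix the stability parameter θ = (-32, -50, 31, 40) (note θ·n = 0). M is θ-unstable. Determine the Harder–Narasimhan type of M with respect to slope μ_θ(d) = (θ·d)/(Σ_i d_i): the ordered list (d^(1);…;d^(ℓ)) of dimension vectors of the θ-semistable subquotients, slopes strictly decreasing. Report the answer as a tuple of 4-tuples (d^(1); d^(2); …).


Interval decomposition of M: I[1,3], I[1,4], I[3,3]^2.
HN type (ℓ=3): μ^(1)=40; μ^(2)=31; μ^(3)=-41

((0, 0, 0, 1); (0, 0, 4, 0); (2, 2, 0, 0))


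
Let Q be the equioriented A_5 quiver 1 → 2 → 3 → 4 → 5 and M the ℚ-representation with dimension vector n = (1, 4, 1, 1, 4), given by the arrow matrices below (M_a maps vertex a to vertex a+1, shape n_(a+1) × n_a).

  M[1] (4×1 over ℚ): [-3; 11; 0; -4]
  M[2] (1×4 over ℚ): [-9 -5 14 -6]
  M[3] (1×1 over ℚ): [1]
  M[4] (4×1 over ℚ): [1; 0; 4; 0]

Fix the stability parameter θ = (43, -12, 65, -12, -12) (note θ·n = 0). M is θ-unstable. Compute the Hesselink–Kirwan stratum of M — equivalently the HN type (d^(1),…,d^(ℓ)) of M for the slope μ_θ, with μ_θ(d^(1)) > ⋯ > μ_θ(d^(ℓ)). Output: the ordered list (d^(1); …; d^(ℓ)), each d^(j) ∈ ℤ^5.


Interval decomposition of M: I[1,5], I[2,2]^3, I[5,5]^3.
HN type (ℓ=2): μ^(1)=72/5; μ^(2)=-12

((1, 1, 1, 1, 1); (0, 3, 0, 0, 3))


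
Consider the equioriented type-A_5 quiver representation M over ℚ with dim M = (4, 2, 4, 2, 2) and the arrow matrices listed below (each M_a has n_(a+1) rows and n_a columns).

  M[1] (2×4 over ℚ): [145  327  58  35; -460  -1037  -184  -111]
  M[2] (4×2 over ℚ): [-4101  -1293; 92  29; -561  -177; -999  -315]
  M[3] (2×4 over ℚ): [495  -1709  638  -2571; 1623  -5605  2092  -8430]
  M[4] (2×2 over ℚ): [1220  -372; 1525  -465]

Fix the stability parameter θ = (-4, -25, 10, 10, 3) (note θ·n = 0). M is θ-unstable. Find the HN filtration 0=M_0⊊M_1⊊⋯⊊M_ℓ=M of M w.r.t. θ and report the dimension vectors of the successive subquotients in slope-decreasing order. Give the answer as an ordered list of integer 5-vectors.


Interval decomposition of M: I[1,1]^2, I[1,4], I[1,5], I[3,3]^2, I[5,5].
HN type (ℓ=5): μ^(1)=10; μ^(2)=23/3; μ^(3)=3; μ^(4)=-4; μ^(5)=-29/2

((0, 0, 3, 1, 0); (0, 0, 1, 1, 1); (0, 0, 0, 0, 1); (2, 0, 0, 0, 0); (2, 2, 0, 0, 0))


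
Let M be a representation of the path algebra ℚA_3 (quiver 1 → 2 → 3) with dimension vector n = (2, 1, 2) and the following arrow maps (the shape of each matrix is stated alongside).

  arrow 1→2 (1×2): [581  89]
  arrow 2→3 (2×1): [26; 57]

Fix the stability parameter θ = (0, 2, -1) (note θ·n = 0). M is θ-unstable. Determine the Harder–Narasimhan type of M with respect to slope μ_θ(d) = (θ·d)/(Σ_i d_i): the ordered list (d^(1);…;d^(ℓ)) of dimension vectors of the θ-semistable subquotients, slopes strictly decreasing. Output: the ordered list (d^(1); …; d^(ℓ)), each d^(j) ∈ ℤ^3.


Via rank(M_{q-1}∘⋯∘M_p): M ≅ I[1,1], I[1,3], I[3,3].
μ_θ-semistable layers: μ^(1)=1/2; μ^(2)=0; μ^(3)=-1

((0, 1, 1); (2, 0, 0); (0, 0, 1))


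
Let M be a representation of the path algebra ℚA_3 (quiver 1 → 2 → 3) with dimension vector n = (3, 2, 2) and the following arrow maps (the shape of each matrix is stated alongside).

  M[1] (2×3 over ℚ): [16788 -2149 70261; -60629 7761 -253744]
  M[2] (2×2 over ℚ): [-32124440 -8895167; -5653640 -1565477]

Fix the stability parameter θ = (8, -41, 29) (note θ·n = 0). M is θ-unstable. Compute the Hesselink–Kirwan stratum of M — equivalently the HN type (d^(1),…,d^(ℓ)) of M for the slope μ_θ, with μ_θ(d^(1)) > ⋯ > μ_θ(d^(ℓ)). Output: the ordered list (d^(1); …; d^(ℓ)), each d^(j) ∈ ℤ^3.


Barcode: M ≅ I[1,1], I[1,2], I[1,3], I[3,3]. HN layers by μ_θ (3 steps, strictly decreasing):
  μ^(1)=29; μ^(2)=8; μ^(3)=-33/2

((0, 0, 2); (1, 0, 0); (2, 2, 0))


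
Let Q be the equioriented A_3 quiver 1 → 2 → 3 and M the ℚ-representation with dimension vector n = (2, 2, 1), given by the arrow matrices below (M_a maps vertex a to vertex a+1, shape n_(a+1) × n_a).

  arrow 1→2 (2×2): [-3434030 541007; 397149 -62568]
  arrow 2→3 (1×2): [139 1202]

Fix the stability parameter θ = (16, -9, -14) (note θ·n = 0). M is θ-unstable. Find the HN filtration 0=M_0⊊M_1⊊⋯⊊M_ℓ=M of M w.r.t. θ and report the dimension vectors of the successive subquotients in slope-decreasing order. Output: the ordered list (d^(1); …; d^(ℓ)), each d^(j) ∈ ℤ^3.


Interval decomposition of M: I[1,2], I[1,3].
HN type (ℓ=2): μ^(1)=7/2; μ^(2)=-7/3

((1, 1, 0); (1, 1, 1))


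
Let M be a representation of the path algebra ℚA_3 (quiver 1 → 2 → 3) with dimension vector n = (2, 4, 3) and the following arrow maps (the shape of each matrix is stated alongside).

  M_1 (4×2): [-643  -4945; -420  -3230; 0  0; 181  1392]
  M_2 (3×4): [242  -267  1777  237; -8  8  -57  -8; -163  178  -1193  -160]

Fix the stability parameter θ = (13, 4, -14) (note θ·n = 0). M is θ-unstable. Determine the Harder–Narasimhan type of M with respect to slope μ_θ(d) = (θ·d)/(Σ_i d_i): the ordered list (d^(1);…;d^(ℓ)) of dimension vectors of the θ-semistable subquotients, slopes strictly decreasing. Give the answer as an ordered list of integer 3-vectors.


Interval decomposition of M: I[1,3]^2, I[2,2], I[2,3].
HN type (ℓ=3): μ^(1)=4; μ^(2)=1; μ^(3)=-5

((0, 1, 0); (2, 2, 2); (0, 1, 1))


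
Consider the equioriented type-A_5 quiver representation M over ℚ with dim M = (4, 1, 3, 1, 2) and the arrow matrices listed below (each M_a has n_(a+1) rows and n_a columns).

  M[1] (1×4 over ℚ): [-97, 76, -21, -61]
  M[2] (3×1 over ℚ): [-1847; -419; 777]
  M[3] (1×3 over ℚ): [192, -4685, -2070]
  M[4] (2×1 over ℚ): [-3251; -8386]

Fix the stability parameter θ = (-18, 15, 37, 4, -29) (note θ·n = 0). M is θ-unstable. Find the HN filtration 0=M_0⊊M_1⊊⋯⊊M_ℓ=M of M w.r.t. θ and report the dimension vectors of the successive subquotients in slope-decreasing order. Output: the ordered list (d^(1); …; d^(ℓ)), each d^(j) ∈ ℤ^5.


Interval decomposition of M: I[1,1]^3, I[1,5], I[3,3]^2, I[5,5].
HN type (ℓ=4): μ^(1)=37; μ^(2)=27/4; μ^(3)=-18; μ^(4)=-29

((0, 0, 2, 0, 0); (0, 1, 1, 1, 1); (4, 0, 0, 0, 0); (0, 0, 0, 0, 1))


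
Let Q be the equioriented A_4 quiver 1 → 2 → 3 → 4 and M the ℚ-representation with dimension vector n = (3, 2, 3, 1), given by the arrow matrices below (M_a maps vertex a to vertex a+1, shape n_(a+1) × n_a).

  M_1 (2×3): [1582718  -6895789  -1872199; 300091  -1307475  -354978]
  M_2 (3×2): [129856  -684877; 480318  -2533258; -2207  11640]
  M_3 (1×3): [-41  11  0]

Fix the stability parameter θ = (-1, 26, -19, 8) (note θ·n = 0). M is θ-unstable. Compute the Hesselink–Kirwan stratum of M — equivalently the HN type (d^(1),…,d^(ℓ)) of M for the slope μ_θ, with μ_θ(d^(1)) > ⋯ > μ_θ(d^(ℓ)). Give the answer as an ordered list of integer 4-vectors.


Via rank(M_{q-1}∘⋯∘M_p): M ≅ I[1,1], I[1,3], I[1,4], I[3,3].
μ_θ-semistable layers: μ^(1)=8; μ^(2)=7/2; μ^(3)=-1; μ^(4)=-19

((0, 0, 0, 1); (0, 2, 2, 0); (3, 0, 0, 0); (0, 0, 1, 0))


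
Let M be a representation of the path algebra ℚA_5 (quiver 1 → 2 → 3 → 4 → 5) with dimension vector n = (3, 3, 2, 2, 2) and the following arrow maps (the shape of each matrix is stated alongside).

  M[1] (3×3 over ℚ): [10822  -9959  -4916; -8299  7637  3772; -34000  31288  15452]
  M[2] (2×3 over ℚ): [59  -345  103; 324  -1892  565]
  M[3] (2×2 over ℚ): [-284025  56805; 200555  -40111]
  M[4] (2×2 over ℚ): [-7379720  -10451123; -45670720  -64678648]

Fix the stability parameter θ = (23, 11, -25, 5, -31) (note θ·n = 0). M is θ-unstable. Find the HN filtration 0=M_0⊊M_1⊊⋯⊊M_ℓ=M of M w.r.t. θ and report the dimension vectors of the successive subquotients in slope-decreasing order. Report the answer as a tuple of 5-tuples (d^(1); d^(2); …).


Interval decomposition of M: I[1,2], I[1,3], I[1,5], I[4,4], I[5,5].
HN type (ℓ=5): μ^(1)=17; μ^(2)=5; μ^(3)=3; μ^(4)=-17/5; μ^(5)=-31

((1, 1, 0, 0, 0); (0, 0, 0, 1, 0); (1, 1, 1, 0, 0); (1, 1, 1, 1, 1); (0, 0, 0, 0, 1))


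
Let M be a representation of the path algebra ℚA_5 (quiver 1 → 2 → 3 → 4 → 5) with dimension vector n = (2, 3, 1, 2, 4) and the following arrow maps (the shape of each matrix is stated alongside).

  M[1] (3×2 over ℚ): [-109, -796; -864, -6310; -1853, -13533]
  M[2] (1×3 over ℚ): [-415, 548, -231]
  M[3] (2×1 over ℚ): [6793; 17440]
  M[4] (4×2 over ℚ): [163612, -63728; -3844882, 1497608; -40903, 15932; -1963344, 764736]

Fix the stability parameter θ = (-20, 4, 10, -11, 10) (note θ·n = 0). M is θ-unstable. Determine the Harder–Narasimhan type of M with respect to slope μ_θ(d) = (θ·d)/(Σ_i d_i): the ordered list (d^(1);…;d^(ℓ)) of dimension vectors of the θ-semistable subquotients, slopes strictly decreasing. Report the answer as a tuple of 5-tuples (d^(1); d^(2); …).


Barcode: M ≅ I[1,2], I[1,5], I[2,2], I[4,4], I[5,5]^3. HN layers by μ_θ (5 steps, strictly decreasing):
  μ^(1)=10; μ^(2)=4; μ^(3)=1; μ^(4)=-11; μ^(5)=-20

((0, 0, 0, 0, 4); (0, 2, 0, 0, 0); (0, 1, 1, 1, 0); (0, 0, 0, 1, 0); (2, 0, 0, 0, 0))
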